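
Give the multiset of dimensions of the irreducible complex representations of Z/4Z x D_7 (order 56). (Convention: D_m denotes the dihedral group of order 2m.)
Dimensions: 1, 1, 1, 1, 1, 1, 1, 1, 2, 2, 2, 2, 2, 2, 2, 2, 2, 2, 2, 2

Solution. There are 20 irreducibles (= number of conjugacy classes). Their dimensions d_i satisfy sum d_i^2 = |G| = 56: 1 + 1 + 1 + 1 + 1 + 1 + 1 + 1 + 4 + 4 + 4 + 4 + 4 + 4 + 4 + 4 + 4 + 4 + 4 + 4 = 56. (For the product with Z/4Z: each of the 4 1-dim characters of Z/4Z tensors with each irrep of D_7, giving 4 copies of each D_7-dimension.)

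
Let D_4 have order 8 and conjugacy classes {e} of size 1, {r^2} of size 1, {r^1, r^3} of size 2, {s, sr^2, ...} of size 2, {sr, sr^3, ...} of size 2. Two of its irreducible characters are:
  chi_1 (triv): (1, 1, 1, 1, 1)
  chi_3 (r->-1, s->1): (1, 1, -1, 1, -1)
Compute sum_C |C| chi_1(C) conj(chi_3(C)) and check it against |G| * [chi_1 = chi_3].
Sum = 0; so <chi_1, chi_3> = 0 (distinct irreducibles are orthogonal).

Justification: Compute term by term over conjugacy classes (|C| * chi_1(C) * conj(chi_3(C))):
  1*(1)*conj(1) + 1*(1)*conj(1) + 2*(1)*conj(-1) + 2*(1)*conj(1) + 2*(1)*conj(-1)
  = (1) + (1) + (-2) + (2) + (-2)
  = 0.
Dividing by |G| = 8 gives 0/8 = 0, matching the row-orthogonality relation <chi_1, chi_3> = [chi_1 = chi_3].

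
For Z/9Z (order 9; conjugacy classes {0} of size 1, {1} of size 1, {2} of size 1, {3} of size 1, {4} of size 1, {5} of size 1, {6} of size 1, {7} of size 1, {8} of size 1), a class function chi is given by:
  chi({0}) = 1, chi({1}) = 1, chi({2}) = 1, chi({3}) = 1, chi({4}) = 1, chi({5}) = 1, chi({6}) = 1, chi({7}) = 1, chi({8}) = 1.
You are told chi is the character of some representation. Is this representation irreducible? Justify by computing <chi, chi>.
Irreducible: <chi, chi> = 1.

Argument: <chi, chi> = (1/|G|) sum_C |C| * |chi(C)|^2 = (1/9)[1*|1|^2 + 1*|1|^2 + 1*|1|^2 + 1*|1|^2 + 1*|1|^2 + 1*|1|^2 + 1*|1|^2 + 1*|1|^2 + 1*|1|^2]
  = (1/9)[(1) + (1) + (1) + (1) + (1) + (1) + (1) + (1) + (1)] = 9/9 = 1.
(Exp terms are combined using exp(i*s)*conj(exp(i*t)) = exp(i*(s-t)), and sums of them are collapsed using the identity that for every m > 1 the m distinct m-th roots of unity sum to 0, e.g. 1 + exp(2*I*pi/3) + exp(-2*I*pi/3) = 0.)
A character is irreducible iff <chi, chi> = 1, so this representation is irreducible.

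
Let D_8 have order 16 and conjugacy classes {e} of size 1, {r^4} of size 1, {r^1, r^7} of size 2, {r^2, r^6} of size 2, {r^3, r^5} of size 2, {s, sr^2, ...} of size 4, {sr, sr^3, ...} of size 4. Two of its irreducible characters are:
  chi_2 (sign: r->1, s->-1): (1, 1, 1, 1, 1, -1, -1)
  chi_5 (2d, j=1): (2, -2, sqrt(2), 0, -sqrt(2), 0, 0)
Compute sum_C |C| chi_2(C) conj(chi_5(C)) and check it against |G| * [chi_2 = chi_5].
Sum = 0; so <chi_2, chi_5> = 0 (distinct irreducibles are orthogonal).

Working: Compute term by term over conjugacy classes (|C| * chi_2(C) * conj(chi_5(C))):
  1*(1)*conj(2) + 1*(1)*conj(-2) + 2*(1)*conj(sqrt(2)) + 2*(1)*conj(0) + 2*(1)*conj(-sqrt(2)) + 4*(-1)*conj(0) + 4*(-1)*conj(0)
  = (2) + (-2) + (2*sqrt(2)) + (0) + (-2*sqrt(2)) + (0) + (0)
  = 0.
Dividing by |G| = 16 gives 0/16 = 0, matching the row-orthogonality relation <chi_2, chi_5> = [chi_2 = chi_5].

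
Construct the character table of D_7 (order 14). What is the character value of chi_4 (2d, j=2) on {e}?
Conjugacy classes: {e} of size 1, {r^1, r^6} of size 2, {r^2, r^5} of size 2, {r^3, r^4} of size 2, {s, sr, ..., sr^6} of size 7.
Character table:
  irrep \ class              {e} (size 1)  {r^1, r^6} (size 2)  {r^2, r^5} (size 2)  {r^3, r^4} (size 2)  {s, sr, ..., sr^6} (size 7)
  chi_1 (triv)               1             1                    1                    1                    1                          
  chi_2 (sign: r->1, s->-1)  1             1                    1                    1                    -1                         
  chi_3 (2d, j=1)            2             2*cos(2*pi/7)        -2*cos(3*pi/7)       -2*cos(pi/7)         0                          
  chi_4 (2d, j=2)            2             -2*cos(3*pi/7)       -2*cos(pi/7)         2*cos(2*pi/7)        0                          
  chi_5 (2d, j=3)            2             -2*cos(pi/7)         2*cos(2*pi/7)        -2*cos(3*pi/7)       0                          

Spot check: chi_4 (2d, j=2) on {e} = 2.

D_7 has order 2*7 = 14 with 5 conjugacy classes, hence 5 irreducibles. Sum of squared dims 1 + 1 + 4 + 4 + 4 = 14 = |G|. Linear characters come from the abelianisation; the 2-dimensional irreps have character r^k -> 2*cos(2*pi*j*k/7), reflections -> 0.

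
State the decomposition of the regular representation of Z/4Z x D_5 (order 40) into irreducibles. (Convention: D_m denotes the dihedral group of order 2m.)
Each irreducible V_i of dimension d_i appears with multiplicity d_i, i.e. rho_reg = (direct sum over all irreducibles V_i) d_i V_i. The irreducible dimensions for Z/4Z x D_5 are 1, 1, 1, 1, 1, 1, 1, 1, 2, 2, 2, 2, 2, 2, 2, 2: 8 irreducibles of dimension 1, each with multiplicity 1; 8 irreducibles of dimension 2, each with multiplicity 2. Total dimension 8*1*1 + 8*2*2 = 40 = |G|.

General theorem: in the regular representation of a finite group G, each irreducible appears with multiplicity equal to its dimension. Check: dim(rho_reg) = sum d_i^2 = 1 + 1 + 1 + 1 + 1 + 1 + 1 + 1 + 4 + 4 + 4 + 4 + 4 + 4 + 4 + 4 = 40 = |G|.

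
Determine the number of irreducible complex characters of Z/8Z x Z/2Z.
16

Working: The number of irreducible complex representations of a finite group equals its number of conjugacy classes. Z/8Z x Z/2Z is abelian of order 16, so every element is its own conjugacy class: 16 classes, so Z/8Z x Z/2Z (order 16) has exactly 16 irreducible complex representations.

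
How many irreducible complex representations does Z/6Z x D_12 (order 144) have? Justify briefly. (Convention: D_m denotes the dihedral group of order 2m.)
54

Derivation: The number of irreducible complex representations of a finite group equals its number of conjugacy classes. For a direct product, #classes(G x H) = #classes(G) * #classes(H). Z/6Z has 6 classes (abelian), D_12 has 9 classes, so 6 * 9 = 54, so Z/6Z x D_12 (order 144) has exactly 54 irreducible complex representations.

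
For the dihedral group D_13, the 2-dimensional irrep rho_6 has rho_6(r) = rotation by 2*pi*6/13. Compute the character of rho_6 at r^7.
chi_{rho_6}(r^7) = 2*cos(2*pi*6*7/13) = 2*cos(84*pi/13)

Justification: rho_6(r^7) is rotation by angle 2*pi*6*7/13, whose trace is 2*cos(2*pi*6*7/13) = 2*cos(84*pi/13).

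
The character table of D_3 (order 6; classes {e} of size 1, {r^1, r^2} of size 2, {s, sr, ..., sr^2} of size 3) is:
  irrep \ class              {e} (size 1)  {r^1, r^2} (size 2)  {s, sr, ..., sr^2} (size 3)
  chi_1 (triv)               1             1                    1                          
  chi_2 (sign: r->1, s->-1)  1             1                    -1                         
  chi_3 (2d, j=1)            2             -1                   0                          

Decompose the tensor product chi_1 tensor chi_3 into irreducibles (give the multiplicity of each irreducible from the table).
chi_1 tensor chi_3 = chi_3 (all other irreducibles have multiplicity 0).

The character of a tensor product is the pointwise product (chi_1 * chi_3)(C) = chi_1(C) * chi_3(C):
  {e}: (1)*(2), {r^1, r^2}: (1)*(-1), {s, sr, ..., sr^2}: (1)*(0)
so (chi_1 * chi_3) takes values
  {e} -> 2, {r^1, r^2} -> -1, {s, sr, ..., sr^2} -> 0.
Now take the inner product of this character with each irreducible chi from the table, <chi_1*chi_3, chi> = (1/6) sum_C |C| (chi_1*chi_3)(C) conj(chi(C)):
  <chi_1*chi_3, chi_1> = (1/6)[1*(2)*conj(1) + 2*(-1)*conj(1) + 3*(0)*conj(1)]
      = (1/6)[(2) + (-2) + (0)] = 0/6 = 0
  <chi_1*chi_3, chi_2> = (1/6)[1*(2)*conj(1) + 2*(-1)*conj(1) + 3*(0)*conj(-1)]
      = (1/6)[(2) + (-2) + (0)] = 0/6 = 0
  <chi_1*chi_3, chi_3> = (1/6)[1*(2)*conj(2) + 2*(-1)*conj(-1) + 3*(0)*conj(0)]
      = (1/6)[(4) + (2) + (0)] = 6/6 = 1
Hence the multiplicities are chi_3: 1. Dimension check: dim(chi_1)*dim(chi_3) = 1*2 = 2 and sum (mult * dim) = 1*2 = 2.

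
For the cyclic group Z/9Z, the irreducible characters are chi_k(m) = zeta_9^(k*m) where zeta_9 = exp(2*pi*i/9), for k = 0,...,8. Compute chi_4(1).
chi_4(1) = zeta_9^4 = exp(8*I*pi/9)

Details: chi_4(1) = zeta_9^(4*1) = zeta_9^4. Since zeta_9^9 = 1, this equals zeta_9^4 = exp(2*pi*i*4/9) = exp(8*I*pi/9).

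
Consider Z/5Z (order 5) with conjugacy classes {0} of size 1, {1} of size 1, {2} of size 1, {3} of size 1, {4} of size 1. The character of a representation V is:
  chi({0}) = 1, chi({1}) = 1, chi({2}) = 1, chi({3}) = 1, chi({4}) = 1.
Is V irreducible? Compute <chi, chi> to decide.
Irreducible: <chi, chi> = 1.

Justification: <chi, chi> = (1/|G|) sum_C |C| * |chi(C)|^2 = (1/5)[1*|1|^2 + 1*|1|^2 + 1*|1|^2 + 1*|1|^2 + 1*|1|^2]
  = (1/5)[(1) + (1) + (1) + (1) + (1)] = 5/5 = 1.
(Exp terms are combined using exp(i*s)*conj(exp(i*t)) = exp(i*(s-t)), and sums of them are collapsed using the identity that for every m > 1 the m distinct m-th roots of unity sum to 0, e.g. 1 + exp(2*I*pi/3) + exp(-2*I*pi/3) = 0.)
A character is irreducible iff <chi, chi> = 1, so this representation is irreducible.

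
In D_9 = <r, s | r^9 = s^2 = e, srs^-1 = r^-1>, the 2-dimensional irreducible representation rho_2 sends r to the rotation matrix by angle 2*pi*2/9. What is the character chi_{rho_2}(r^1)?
chi_{rho_2}(r^1) = 2*cos(2*pi*2*1/9) = 2*cos(4*pi/9)

Argument: rho_2(r^1) is rotation by angle 2*pi*2*1/9, whose trace is 2*cos(2*pi*2*1/9) = 2*cos(4*pi/9).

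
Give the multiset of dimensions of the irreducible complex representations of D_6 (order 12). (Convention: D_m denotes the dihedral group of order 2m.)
Dimensions: 1, 1, 1, 1, 2, 2

There are 6 irreducibles (= number of conjugacy classes). Their dimensions d_i satisfy sum d_i^2 = |G| = 12: 1 + 1 + 1 + 1 + 4 + 4 = 12.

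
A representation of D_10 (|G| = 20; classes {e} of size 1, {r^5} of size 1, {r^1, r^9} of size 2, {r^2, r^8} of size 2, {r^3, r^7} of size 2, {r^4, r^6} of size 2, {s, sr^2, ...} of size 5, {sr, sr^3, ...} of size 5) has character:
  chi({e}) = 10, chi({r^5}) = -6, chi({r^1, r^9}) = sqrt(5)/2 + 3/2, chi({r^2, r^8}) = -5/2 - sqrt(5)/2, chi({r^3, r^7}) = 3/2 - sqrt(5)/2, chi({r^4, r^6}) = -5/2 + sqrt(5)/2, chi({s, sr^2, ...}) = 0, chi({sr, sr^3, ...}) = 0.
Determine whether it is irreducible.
Not irreducible (reducible): <chi, chi> = 9 > 1.

Reasoning: <chi, chi> = (1/|G|) sum_C |C| * |chi(C)|^2 = (1/20)[1*|10|^2 + 1*|-6|^2 + 2*|sqrt(5)/2 + 3/2|^2 + 2*|-5/2 - sqrt(5)/2|^2 + 2*|3/2 - sqrt(5)/2|^2 + 2*|-5/2 + sqrt(5)/2|^2 + 5*|0|^2 + 5*|0|^2]
  = (1/20)[(100) + (36) + (3*sqrt(5) + 7) + (5*sqrt(5) + 15) + (7 - 3*sqrt(5)) + (15 - 5*sqrt(5)) + (0) + (0)] = 180/20 = 9.
A character is irreducible iff <chi, chi> = 1, so this representation is reducible.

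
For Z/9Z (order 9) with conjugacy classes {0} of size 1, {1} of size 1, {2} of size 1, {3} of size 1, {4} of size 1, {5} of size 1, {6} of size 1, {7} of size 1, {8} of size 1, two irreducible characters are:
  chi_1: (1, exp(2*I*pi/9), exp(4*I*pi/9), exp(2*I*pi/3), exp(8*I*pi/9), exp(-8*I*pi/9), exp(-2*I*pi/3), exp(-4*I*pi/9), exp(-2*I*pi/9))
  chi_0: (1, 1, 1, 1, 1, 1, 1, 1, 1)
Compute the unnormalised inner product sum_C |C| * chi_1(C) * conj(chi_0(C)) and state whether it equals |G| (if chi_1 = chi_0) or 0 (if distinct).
Sum = 0; so <chi_1, chi_0> = 0 (distinct irreducibles are orthogonal).

Justification: Compute term by term over conjugacy classes (|C| * chi_1(C) * conj(chi_0(C))):
  1*(1)*conj(1) + 1*(exp(2*I*pi/9))*conj(1) + 1*(exp(4*I*pi/9))*conj(1) + 1*(exp(2*I*pi/3))*conj(1) + 1*(exp(8*I*pi/9))*conj(1) + 1*(exp(-8*I*pi/9))*conj(1) + 1*(exp(-2*I*pi/3))*conj(1) + 1*(exp(-4*I*pi/9))*conj(1) + 1*(exp(-2*I*pi/9))*conj(1)
  = (1) + (exp(2*I*pi/9)) + (exp(4*I*pi/9)) + (exp(2*I*pi/3)) + (exp(8*I*pi/9)) + (exp(-8*I*pi/9)) + (exp(-2*I*pi/3)) + (exp(-4*I*pi/9)) + (exp(-2*I*pi/9))
  = 0.
(Exp terms are combined using exp(i*s)*conj(exp(i*t)) = exp(i*(s-t)), and sums of them are collapsed using the identity that for every m > 1 the m distinct m-th roots of unity sum to 0, e.g. 1 + exp(2*I*pi/3) + exp(-2*I*pi/3) = 0.)
Dividing by |G| = 9 gives 0/9 = 0, matching the row-orthogonality relation <chi_1, chi_0> = [chi_1 = chi_0].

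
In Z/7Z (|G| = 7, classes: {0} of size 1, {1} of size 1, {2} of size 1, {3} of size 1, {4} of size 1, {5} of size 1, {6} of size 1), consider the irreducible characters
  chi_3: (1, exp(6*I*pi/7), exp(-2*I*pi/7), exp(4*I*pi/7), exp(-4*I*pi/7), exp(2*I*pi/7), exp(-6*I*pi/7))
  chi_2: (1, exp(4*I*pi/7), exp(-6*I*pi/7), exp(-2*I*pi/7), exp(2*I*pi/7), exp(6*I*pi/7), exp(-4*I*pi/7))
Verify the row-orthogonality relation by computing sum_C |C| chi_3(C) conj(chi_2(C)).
Sum = 0; so <chi_3, chi_2> = 0 (distinct irreducibles are orthogonal).

Details: Compute term by term over conjugacy classes (|C| * chi_3(C) * conj(chi_2(C))):
  1*(1)*conj(1) + 1*(exp(6*I*pi/7))*conj(exp(4*I*pi/7)) + 1*(exp(-2*I*pi/7))*conj(exp(-6*I*pi/7)) + 1*(exp(4*I*pi/7))*conj(exp(-2*I*pi/7)) + 1*(exp(-4*I*pi/7))*conj(exp(2*I*pi/7)) + 1*(exp(2*I*pi/7))*conj(exp(6*I*pi/7)) + 1*(exp(-6*I*pi/7))*conj(exp(-4*I*pi/7))
  = (1) + (exp(2*I*pi/7)) + (exp(4*I*pi/7)) + (exp(6*I*pi/7)) + (exp(-6*I*pi/7)) + (exp(-4*I*pi/7)) + (exp(-2*I*pi/7))
  = 0.
(Exp terms are combined using exp(i*s)*conj(exp(i*t)) = exp(i*(s-t)), and sums of them are collapsed using the identity that for every m > 1 the m distinct m-th roots of unity sum to 0, e.g. 1 + exp(2*I*pi/3) + exp(-2*I*pi/3) = 0.)
Dividing by |G| = 7 gives 0/7 = 0, matching the row-orthogonality relation <chi_3, chi_2> = [chi_3 = chi_2].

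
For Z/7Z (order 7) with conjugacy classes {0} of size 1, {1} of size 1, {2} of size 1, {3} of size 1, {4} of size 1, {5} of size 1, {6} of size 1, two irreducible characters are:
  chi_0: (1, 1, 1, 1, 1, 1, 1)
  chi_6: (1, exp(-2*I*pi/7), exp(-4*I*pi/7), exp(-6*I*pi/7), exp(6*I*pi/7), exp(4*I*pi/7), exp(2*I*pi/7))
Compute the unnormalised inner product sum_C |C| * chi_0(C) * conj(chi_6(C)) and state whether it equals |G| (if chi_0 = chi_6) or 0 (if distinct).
Sum = 0; so <chi_0, chi_6> = 0 (distinct irreducibles are orthogonal).

Explanation: Compute term by term over conjugacy classes (|C| * chi_0(C) * conj(chi_6(C))):
  1*(1)*conj(1) + 1*(1)*conj(exp(-2*I*pi/7)) + 1*(1)*conj(exp(-4*I*pi/7)) + 1*(1)*conj(exp(-6*I*pi/7)) + 1*(1)*conj(exp(6*I*pi/7)) + 1*(1)*conj(exp(4*I*pi/7)) + 1*(1)*conj(exp(2*I*pi/7))
  = (1) + (exp(2*I*pi/7)) + (exp(4*I*pi/7)) + (exp(6*I*pi/7)) + (exp(-6*I*pi/7)) + (exp(-4*I*pi/7)) + (exp(-2*I*pi/7))
  = 0.
(Exp terms are combined using exp(i*s)*conj(exp(i*t)) = exp(i*(s-t)), and sums of them are collapsed using the identity that for every m > 1 the m distinct m-th roots of unity sum to 0, e.g. 1 + exp(2*I*pi/3) + exp(-2*I*pi/3) = 0.)
Dividing by |G| = 7 gives 0/7 = 0, matching the row-orthogonality relation <chi_0, chi_6> = [chi_0 = chi_6].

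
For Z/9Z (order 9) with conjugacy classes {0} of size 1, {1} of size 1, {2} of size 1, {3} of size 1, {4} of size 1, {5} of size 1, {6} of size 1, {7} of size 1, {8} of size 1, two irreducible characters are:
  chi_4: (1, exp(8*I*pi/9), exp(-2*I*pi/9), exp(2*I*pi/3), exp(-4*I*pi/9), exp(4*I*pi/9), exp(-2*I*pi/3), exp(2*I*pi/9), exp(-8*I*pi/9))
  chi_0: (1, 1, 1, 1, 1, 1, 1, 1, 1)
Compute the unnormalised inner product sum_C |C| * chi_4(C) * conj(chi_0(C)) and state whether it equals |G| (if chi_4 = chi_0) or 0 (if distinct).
Sum = 0; so <chi_4, chi_0> = 0 (distinct irreducibles are orthogonal).

Reasoning: Compute term by term over conjugacy classes (|C| * chi_4(C) * conj(chi_0(C))):
  1*(1)*conj(1) + 1*(exp(8*I*pi/9))*conj(1) + 1*(exp(-2*I*pi/9))*conj(1) + 1*(exp(2*I*pi/3))*conj(1) + 1*(exp(-4*I*pi/9))*conj(1) + 1*(exp(4*I*pi/9))*conj(1) + 1*(exp(-2*I*pi/3))*conj(1) + 1*(exp(2*I*pi/9))*conj(1) + 1*(exp(-8*I*pi/9))*conj(1)
  = (1) + (exp(8*I*pi/9)) + (exp(-2*I*pi/9)) + (exp(2*I*pi/3)) + (exp(-4*I*pi/9)) + (exp(4*I*pi/9)) + (exp(-2*I*pi/3)) + (exp(2*I*pi/9)) + (exp(-8*I*pi/9))
  = 0.
(Exp terms are combined using exp(i*s)*conj(exp(i*t)) = exp(i*(s-t)), and sums of them are collapsed using the identity that for every m > 1 the m distinct m-th roots of unity sum to 0, e.g. 1 + exp(2*I*pi/3) + exp(-2*I*pi/3) = 0.)
Dividing by |G| = 9 gives 0/9 = 0, matching the row-orthogonality relation <chi_4, chi_0> = [chi_4 = chi_0].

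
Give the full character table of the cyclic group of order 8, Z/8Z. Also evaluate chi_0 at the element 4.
Character table of Z/8Z (irreps indexed chi_0,...,chi_7 with chi_k(m) = zeta_8^(k*m), zeta_8 = exp(2*pi*i/8)):
  irrep \ class  {0} (size 1)  {1} (size 1)    {2} (size 1)  {3} (size 1)    {4} (size 1)  {5} (size 1)    {6} (size 1)  {7} (size 1)  
  chi_0          1             1               1             1               1             1               1             1             
  chi_1          1             exp(I*pi/4)     I             exp(3*I*pi/4)   -1            exp(-3*I*pi/4)  -I            exp(-I*pi/4)  
  chi_2          1             I               -1            -I              1             I               -1            -I            
  chi_3          1             exp(3*I*pi/4)   -I            exp(I*pi/4)     -1            exp(-I*pi/4)    I             exp(-3*I*pi/4)
  chi_4          1             -1              1             -1              1             -1              1             -1            
  chi_5          1             exp(-3*I*pi/4)  I             exp(-I*pi/4)    -1            exp(I*pi/4)     -I            exp(3*I*pi/4) 
  chi_6          1             -I              -1            I               1             -I              -1            I             
  chi_7          1             exp(-I*pi/4)    -I            exp(-3*I*pi/4)  -1            exp(3*I*pi/4)   I             exp(I*pi/4)   

Spot check: chi_0(4) = zeta_8^(0*4) = zeta_8^0 = 1.

Working: Z/8Z is abelian, so all 8 irreducible complex representations are 1-dimensional. They are given by chi_k(m) = zeta_8^(k*m) for k = 0,...,7. Row orthogonality: sum_m chi_k(m) conj(chi_l(m)) = 8 * [k = l].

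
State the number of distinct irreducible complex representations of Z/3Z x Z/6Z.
18

Working: The number of irreducible complex representations of a finite group equals its number of conjugacy classes. Z/3Z x Z/6Z is abelian of order 18, so every element is its own conjugacy class: 18 classes, so Z/3Z x Z/6Z (order 18) has exactly 18 irreducible complex representations.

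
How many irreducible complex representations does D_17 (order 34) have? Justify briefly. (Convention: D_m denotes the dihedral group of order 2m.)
10

Explanation: The number of irreducible complex representations of a finite group equals its number of conjugacy classes. D_17 has 10 conjugacy classes ((n+3)/2 for n odd), so D_17 (order 34) has exactly 10 irreducible complex representations.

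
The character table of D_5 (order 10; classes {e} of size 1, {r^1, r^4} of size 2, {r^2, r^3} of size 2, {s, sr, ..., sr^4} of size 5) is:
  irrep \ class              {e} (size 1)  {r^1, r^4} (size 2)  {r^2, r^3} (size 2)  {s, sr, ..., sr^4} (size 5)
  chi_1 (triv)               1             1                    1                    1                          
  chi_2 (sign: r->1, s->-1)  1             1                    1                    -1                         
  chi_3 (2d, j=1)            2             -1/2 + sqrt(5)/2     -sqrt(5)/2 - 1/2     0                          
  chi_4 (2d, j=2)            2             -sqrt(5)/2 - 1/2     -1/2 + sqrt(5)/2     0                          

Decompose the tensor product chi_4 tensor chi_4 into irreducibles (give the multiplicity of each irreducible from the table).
chi_4 tensor chi_4 = chi_1 + chi_2 + chi_3 (all other irreducibles have multiplicity 0).

Proof sketch: The character of a tensor product is the pointwise product (chi_4 * chi_4)(C) = chi_4(C) * chi_4(C):
  {e}: (2)*(2), {r^1, r^4}: (-sqrt(5)/2 - 1/2)*(-sqrt(5)/2 - 1/2), {r^2, r^3}: (-1/2 + sqrt(5)/2)*(-1/2 + sqrt(5)/2), {s, sr, ..., sr^4}: (0)*(0)
so (chi_4 * chi_4) takes values
  {e} -> 4, {r^1, r^4} -> sqrt(5)/2 + 3/2, {r^2, r^3} -> 3/2 - sqrt(5)/2, {s, sr, ..., sr^4} -> 0.
Now take the inner product of this character with each irreducible chi from the table, <chi_4*chi_4, chi> = (1/10) sum_C |C| (chi_4*chi_4)(C) conj(chi(C)):
  <chi_4*chi_4, chi_1> = (1/10)[1*(4)*conj(1) + 2*(sqrt(5)/2 + 3/2)*conj(1) + 2*(3/2 - sqrt(5)/2)*conj(1) + 5*(0)*conj(1)]
      = (1/10)[(4) + (sqrt(5) + 3) + (3 - sqrt(5)) + (0)] = 10/10 = 1
  <chi_4*chi_4, chi_2> = (1/10)[1*(4)*conj(1) + 2*(sqrt(5)/2 + 3/2)*conj(1) + 2*(3/2 - sqrt(5)/2)*conj(1) + 5*(0)*conj(-1)]
      = (1/10)[(4) + (sqrt(5) + 3) + (3 - sqrt(5)) + (0)] = 10/10 = 1
  <chi_4*chi_4, chi_3> = (1/10)[1*(4)*conj(2) + 2*(sqrt(5)/2 + 3/2)*conj(-1/2 + sqrt(5)/2) + 2*(3/2 - sqrt(5)/2)*conj(-sqrt(5)/2 - 1/2) + 5*(0)*conj(0)]
      = (1/10)[(8) + (1 + sqrt(5)) + (1 - sqrt(5)) + (0)] = 10/10 = 1
  <chi_4*chi_4, chi_4> = (1/10)[1*(4)*conj(2) + 2*(sqrt(5)/2 + 3/2)*conj(-sqrt(5)/2 - 1/2) + 2*(3/2 - sqrt(5)/2)*conj(-1/2 + sqrt(5)/2) + 5*(0)*conj(0)]
      = (1/10)[(8) + (-2*sqrt(5) - 4) + (-4 + 2*sqrt(5)) + (0)] = 0/10 = 0
Hence the multiplicities are chi_1: 1, chi_2: 1, chi_3: 1. Dimension check: dim(chi_4)*dim(chi_4) = 2*2 = 4 and sum (mult * dim) = 1*1 + 1*1 + 1*2 = 4.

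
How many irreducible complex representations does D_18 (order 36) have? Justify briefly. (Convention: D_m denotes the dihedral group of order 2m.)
12

Proof sketch: The number of irreducible complex representations of a finite group equals its number of conjugacy classes. D_18 has 12 conjugacy classes (n/2 + 3 for n even), so D_18 (order 36) has exactly 12 irreducible complex representations.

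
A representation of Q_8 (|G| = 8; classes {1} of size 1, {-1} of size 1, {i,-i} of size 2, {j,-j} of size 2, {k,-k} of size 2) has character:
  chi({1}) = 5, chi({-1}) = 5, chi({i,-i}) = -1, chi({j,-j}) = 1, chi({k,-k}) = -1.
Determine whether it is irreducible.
Not irreducible (reducible): <chi, chi> = 7 > 1.

Proof sketch: <chi, chi> = (1/|G|) sum_C |C| * |chi(C)|^2 = (1/8)[1*|5|^2 + 1*|5|^2 + 2*|-1|^2 + 2*|1|^2 + 2*|-1|^2]
  = (1/8)[(25) + (25) + (2) + (2) + (2)] = 56/8 = 7.
A character is irreducible iff <chi, chi> = 1, so this representation is reducible.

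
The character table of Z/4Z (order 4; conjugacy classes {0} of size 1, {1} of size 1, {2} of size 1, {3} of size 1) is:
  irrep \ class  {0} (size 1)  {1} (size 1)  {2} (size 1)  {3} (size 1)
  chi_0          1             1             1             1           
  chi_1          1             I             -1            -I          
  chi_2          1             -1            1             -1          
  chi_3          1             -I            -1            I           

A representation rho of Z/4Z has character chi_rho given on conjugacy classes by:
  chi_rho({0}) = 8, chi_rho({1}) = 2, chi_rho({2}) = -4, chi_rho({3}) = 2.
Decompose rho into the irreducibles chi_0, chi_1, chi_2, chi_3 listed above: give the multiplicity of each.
Multiplicities: chi_0: 2, chi_1: 3, chi_2: 0, chi_3: 3.

Working: Use <chi_rho, chi> = (1/|G|) sum_C |C| * chi_rho(C) * conj(chi(C)) with |G| = 4 for each irreducible chi in the table:
  <chi_rho, chi_0> = (1/4)[1*(8)*conj(1) + 1*(2)*conj(1) + 1*(-4)*conj(1) + 1*(2)*conj(1)]
      = (1/4)[(8) + (2) + (-4) + (2)] = 8/4 = 2
  <chi_rho, chi_1> = (1/4)[1*(8)*conj(1) + 1*(2)*conj(I) + 1*(-4)*conj(-1) + 1*(2)*conj(-I)]
      = (1/4)[(8) + (-2*I) + (4) + (2*I)] = 12/4 = 3
  <chi_rho, chi_2> = (1/4)[1*(8)*conj(1) + 1*(2)*conj(-1) + 1*(-4)*conj(1) + 1*(2)*conj(-1)]
      = (1/4)[(8) + (-2) + (-4) + (-2)] = 0/4 = 0
  <chi_rho, chi_3> = (1/4)[1*(8)*conj(1) + 1*(2)*conj(-I) + 1*(-4)*conj(-1) + 1*(2)*conj(I)]
      = (1/4)[(8) + (2*I) + (4) + (-2*I)] = 12/4 = 3
(Exp terms are combined using exp(i*s)*conj(exp(i*t)) = exp(i*(s-t)), and sums of them are collapsed using the identity that for every m > 1 the m distinct m-th roots of unity sum to 0, e.g. 1 + exp(2*I*pi/3) + exp(-2*I*pi/3) = 0.)
Dimension check: dim(rho) = sum (mult * dim) = 2*1 + 3*1 + 0*1 + 3*1 = 8 = chi_rho(e) = 8.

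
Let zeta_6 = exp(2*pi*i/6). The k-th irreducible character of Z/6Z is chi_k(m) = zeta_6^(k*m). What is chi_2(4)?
chi_2(4) = zeta_6^8 = exp(2*I*pi/3)

Argument: chi_2(4) = zeta_6^(2*4) = zeta_6^8. Since zeta_6^6 = 1, this equals zeta_6^2 = exp(2*pi*i*2/6) = exp(2*I*pi/3).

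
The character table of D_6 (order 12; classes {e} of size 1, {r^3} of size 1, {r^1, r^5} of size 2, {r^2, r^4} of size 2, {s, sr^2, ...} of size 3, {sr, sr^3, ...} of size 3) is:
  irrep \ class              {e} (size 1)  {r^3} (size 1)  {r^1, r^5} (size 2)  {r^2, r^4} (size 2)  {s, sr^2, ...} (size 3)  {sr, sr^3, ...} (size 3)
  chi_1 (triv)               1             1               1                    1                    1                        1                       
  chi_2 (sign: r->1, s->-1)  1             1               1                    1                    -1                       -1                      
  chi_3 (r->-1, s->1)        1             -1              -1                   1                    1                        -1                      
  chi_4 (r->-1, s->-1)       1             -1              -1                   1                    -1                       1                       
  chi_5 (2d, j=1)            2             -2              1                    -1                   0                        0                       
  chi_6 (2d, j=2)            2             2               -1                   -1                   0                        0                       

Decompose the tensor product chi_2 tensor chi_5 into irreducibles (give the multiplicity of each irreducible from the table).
chi_2 tensor chi_5 = chi_5 (all other irreducibles have multiplicity 0).

Argument: The character of a tensor product is the pointwise product (chi_2 * chi_5)(C) = chi_2(C) * chi_5(C):
  {e}: (1)*(2), {r^3}: (1)*(-2), {r^1, r^5}: (1)*(1), {r^2, r^4}: (1)*(-1), {s, sr^2, ...}: (-1)*(0), {sr, sr^3, ...}: (-1)*(0)
so (chi_2 * chi_5) takes values
  {e} -> 2, {r^3} -> -2, {r^1, r^5} -> 1, {r^2, r^4} -> -1, {s, sr^2, ...} -> 0, {sr, sr^3, ...} -> 0.
Now take the inner product of this character with each irreducible chi from the table, <chi_2*chi_5, chi> = (1/12) sum_C |C| (chi_2*chi_5)(C) conj(chi(C)):
  <chi_2*chi_5, chi_1> = (1/12)[1*(2)*conj(1) + 1*(-2)*conj(1) + 2*(1)*conj(1) + 2*(-1)*conj(1) + 3*(0)*conj(1) + 3*(0)*conj(1)]
      = (1/12)[(2) + (-2) + (2) + (-2) + (0) + (0)] = 0/12 = 0
  <chi_2*chi_5, chi_2> = (1/12)[1*(2)*conj(1) + 1*(-2)*conj(1) + 2*(1)*conj(1) + 2*(-1)*conj(1) + 3*(0)*conj(-1) + 3*(0)*conj(-1)]
      = (1/12)[(2) + (-2) + (2) + (-2) + (0) + (0)] = 0/12 = 0
  <chi_2*chi_5, chi_3> = (1/12)[1*(2)*conj(1) + 1*(-2)*conj(-1) + 2*(1)*conj(-1) + 2*(-1)*conj(1) + 3*(0)*conj(1) + 3*(0)*conj(-1)]
      = (1/12)[(2) + (2) + (-2) + (-2) + (0) + (0)] = 0/12 = 0
  <chi_2*chi_5, chi_4> = (1/12)[1*(2)*conj(1) + 1*(-2)*conj(-1) + 2*(1)*conj(-1) + 2*(-1)*conj(1) + 3*(0)*conj(-1) + 3*(0)*conj(1)]
      = (1/12)[(2) + (2) + (-2) + (-2) + (0) + (0)] = 0/12 = 0
  <chi_2*chi_5, chi_5> = (1/12)[1*(2)*conj(2) + 1*(-2)*conj(-2) + 2*(1)*conj(1) + 2*(-1)*conj(-1) + 3*(0)*conj(0) + 3*(0)*conj(0)]
      = (1/12)[(4) + (4) + (2) + (2) + (0) + (0)] = 12/12 = 1
  <chi_2*chi_5, chi_6> = (1/12)[1*(2)*conj(2) + 1*(-2)*conj(2) + 2*(1)*conj(-1) + 2*(-1)*conj(-1) + 3*(0)*conj(0) + 3*(0)*conj(0)]
      = (1/12)[(4) + (-4) + (-2) + (2) + (0) + (0)] = 0/12 = 0
Hence the multiplicities are chi_5: 1. Dimension check: dim(chi_2)*dim(chi_5) = 1*2 = 2 and sum (mult * dim) = 1*2 = 2.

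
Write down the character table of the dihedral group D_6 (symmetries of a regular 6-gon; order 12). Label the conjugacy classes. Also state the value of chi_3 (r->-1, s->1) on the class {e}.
Conjugacy classes: {e} of size 1, {r^3} of size 1, {r^1, r^5} of size 2, {r^2, r^4} of size 2, {s, sr^2, ...} of size 3, {sr, sr^3, ...} of size 3.
Character table:
  irrep \ class              {e} (size 1)  {r^3} (size 1)  {r^1, r^5} (size 2)  {r^2, r^4} (size 2)  {s, sr^2, ...} (size 3)  {sr, sr^3, ...} (size 3)
  chi_1 (triv)               1             1               1                    1                    1                        1                       
  chi_2 (sign: r->1, s->-1)  1             1               1                    1                    -1                       -1                      
  chi_3 (r->-1, s->1)        1             -1              -1                   1                    1                        -1                      
  chi_4 (r->-1, s->-1)       1             -1              -1                   1                    -1                       1                       
  chi_5 (2d, j=1)            2             -2              1                    -1                   0                        0                       
  chi_6 (2d, j=2)            2             2               -1                   -1                   0                        0                       

Spot check: chi_3 (r->-1, s->1) on {e} = 1.

Argument: D_6 has order 2*6 = 12 with 6 conjugacy classes, hence 6 irreducibles. Sum of squared dims 1 + 1 + 1 + 1 + 4 + 4 = 12 = |G|. Linear characters come from the abelianisation; the 2-dimensional irreps have character r^k -> 2*cos(2*pi*j*k/6), reflections -> 0.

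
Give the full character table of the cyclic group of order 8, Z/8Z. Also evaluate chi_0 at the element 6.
Character table of Z/8Z (irreps indexed chi_0,...,chi_7 with chi_k(m) = zeta_8^(k*m), zeta_8 = exp(2*pi*i/8)):
  irrep \ class  {0} (size 1)  {1} (size 1)    {2} (size 1)  {3} (size 1)    {4} (size 1)  {5} (size 1)    {6} (size 1)  {7} (size 1)  
  chi_0          1             1               1             1               1             1               1             1             
  chi_1          1             exp(I*pi/4)     I             exp(3*I*pi/4)   -1            exp(-3*I*pi/4)  -I            exp(-I*pi/4)  
  chi_2          1             I               -1            -I              1             I               -1            -I            
  chi_3          1             exp(3*I*pi/4)   -I            exp(I*pi/4)     -1            exp(-I*pi/4)    I             exp(-3*I*pi/4)
  chi_4          1             -1              1             -1              1             -1              1             -1            
  chi_5          1             exp(-3*I*pi/4)  I             exp(-I*pi/4)    -1            exp(I*pi/4)     -I            exp(3*I*pi/4) 
  chi_6          1             -I              -1            I               1             -I              -1            I             
  chi_7          1             exp(-I*pi/4)    -I            exp(-3*I*pi/4)  -1            exp(3*I*pi/4)   I             exp(I*pi/4)   

Spot check: chi_0(6) = zeta_8^(0*6) = zeta_8^0 = 1.

Why: Z/8Z is abelian, so all 8 irreducible complex representations are 1-dimensional. They are given by chi_k(m) = zeta_8^(k*m) for k = 0,...,7. Row orthogonality: sum_m chi_k(m) conj(chi_l(m)) = 8 * [k = l].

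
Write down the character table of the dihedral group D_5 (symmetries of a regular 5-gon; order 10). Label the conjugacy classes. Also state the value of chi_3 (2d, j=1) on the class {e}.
Conjugacy classes: {e} of size 1, {r^1, r^4} of size 2, {r^2, r^3} of size 2, {s, sr, ..., sr^4} of size 5.
Character table:
  irrep \ class              {e} (size 1)  {r^1, r^4} (size 2)  {r^2, r^3} (size 2)  {s, sr, ..., sr^4} (size 5)
  chi_1 (triv)               1             1                    1                    1                          
  chi_2 (sign: r->1, s->-1)  1             1                    1                    -1                         
  chi_3 (2d, j=1)            2             -1/2 + sqrt(5)/2     -sqrt(5)/2 - 1/2     0                          
  chi_4 (2d, j=2)            2             -sqrt(5)/2 - 1/2     -1/2 + sqrt(5)/2     0                          

Spot check: chi_3 (2d, j=1) on {e} = 2.

Working: D_5 has order 2*5 = 10 with 4 conjugacy classes, hence 4 irreducibles. Sum of squared dims 1 + 1 + 4 + 4 = 10 = |G|. Linear characters come from the abelianisation; the 2-dimensional irreps have character r^k -> 2*cos(2*pi*j*k/5), reflections -> 0.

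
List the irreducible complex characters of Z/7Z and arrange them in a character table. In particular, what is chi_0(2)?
Character table of Z/7Z (irreps indexed chi_0,...,chi_6 with chi_k(m) = zeta_7^(k*m), zeta_7 = exp(2*pi*i/7)):
  irrep \ class  {0} (size 1)  {1} (size 1)    {2} (size 1)    {3} (size 1)    {4} (size 1)    {5} (size 1)    {6} (size 1)  
  chi_0          1             1               1               1               1               1               1             
  chi_1          1             exp(2*I*pi/7)   exp(4*I*pi/7)   exp(6*I*pi/7)   exp(-6*I*pi/7)  exp(-4*I*pi/7)  exp(-2*I*pi/7)
  chi_2          1             exp(4*I*pi/7)   exp(-6*I*pi/7)  exp(-2*I*pi/7)  exp(2*I*pi/7)   exp(6*I*pi/7)   exp(-4*I*pi/7)
  chi_3          1             exp(6*I*pi/7)   exp(-2*I*pi/7)  exp(4*I*pi/7)   exp(-4*I*pi/7)  exp(2*I*pi/7)   exp(-6*I*pi/7)
  chi_4          1             exp(-6*I*pi/7)  exp(2*I*pi/7)   exp(-4*I*pi/7)  exp(4*I*pi/7)   exp(-2*I*pi/7)  exp(6*I*pi/7) 
  chi_5          1             exp(-4*I*pi/7)  exp(6*I*pi/7)   exp(2*I*pi/7)   exp(-2*I*pi/7)  exp(-6*I*pi/7)  exp(4*I*pi/7) 
  chi_6          1             exp(-2*I*pi/7)  exp(-4*I*pi/7)  exp(-6*I*pi/7)  exp(6*I*pi/7)   exp(4*I*pi/7)   exp(2*I*pi/7) 

Spot check: chi_0(2) = zeta_7^(0*2) = zeta_7^0 = 1.

Why: Z/7Z is abelian, so all 7 irreducible complex representations are 1-dimensional. They are given by chi_k(m) = zeta_7^(k*m) for k = 0,...,6. Row orthogonality: sum_m chi_k(m) conj(chi_l(m)) = 7 * [k = l].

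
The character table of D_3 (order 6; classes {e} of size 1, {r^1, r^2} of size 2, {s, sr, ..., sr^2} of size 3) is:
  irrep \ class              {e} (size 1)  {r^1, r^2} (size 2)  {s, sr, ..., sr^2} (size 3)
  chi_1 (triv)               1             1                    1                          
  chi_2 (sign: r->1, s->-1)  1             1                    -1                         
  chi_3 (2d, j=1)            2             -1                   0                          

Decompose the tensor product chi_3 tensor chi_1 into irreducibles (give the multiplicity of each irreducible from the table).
chi_3 tensor chi_1 = chi_3 (all other irreducibles have multiplicity 0).

Derivation: The character of a tensor product is the pointwise product (chi_3 * chi_1)(C) = chi_3(C) * chi_1(C):
  {e}: (2)*(1), {r^1, r^2}: (-1)*(1), {s, sr, ..., sr^2}: (0)*(1)
so (chi_3 * chi_1) takes values
  {e} -> 2, {r^1, r^2} -> -1, {s, sr, ..., sr^2} -> 0.
Now take the inner product of this character with each irreducible chi from the table, <chi_3*chi_1, chi> = (1/6) sum_C |C| (chi_3*chi_1)(C) conj(chi(C)):
  <chi_3*chi_1, chi_1> = (1/6)[1*(2)*conj(1) + 2*(-1)*conj(1) + 3*(0)*conj(1)]
      = (1/6)[(2) + (-2) + (0)] = 0/6 = 0
  <chi_3*chi_1, chi_2> = (1/6)[1*(2)*conj(1) + 2*(-1)*conj(1) + 3*(0)*conj(-1)]
      = (1/6)[(2) + (-2) + (0)] = 0/6 = 0
  <chi_3*chi_1, chi_3> = (1/6)[1*(2)*conj(2) + 2*(-1)*conj(-1) + 3*(0)*conj(0)]
      = (1/6)[(4) + (2) + (0)] = 6/6 = 1
Hence the multiplicities are chi_3: 1. Dimension check: dim(chi_3)*dim(chi_1) = 2*1 = 2 and sum (mult * dim) = 1*2 = 2.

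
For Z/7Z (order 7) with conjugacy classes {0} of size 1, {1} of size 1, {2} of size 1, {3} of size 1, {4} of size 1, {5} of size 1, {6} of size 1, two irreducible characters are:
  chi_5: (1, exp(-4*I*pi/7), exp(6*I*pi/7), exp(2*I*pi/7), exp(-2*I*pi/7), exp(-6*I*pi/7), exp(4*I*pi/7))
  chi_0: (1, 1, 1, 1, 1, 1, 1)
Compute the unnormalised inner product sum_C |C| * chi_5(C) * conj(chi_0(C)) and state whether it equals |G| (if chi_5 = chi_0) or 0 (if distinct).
Sum = 0; so <chi_5, chi_0> = 0 (distinct irreducibles are orthogonal).

Working: Compute term by term over conjugacy classes (|C| * chi_5(C) * conj(chi_0(C))):
  1*(1)*conj(1) + 1*(exp(-4*I*pi/7))*conj(1) + 1*(exp(6*I*pi/7))*conj(1) + 1*(exp(2*I*pi/7))*conj(1) + 1*(exp(-2*I*pi/7))*conj(1) + 1*(exp(-6*I*pi/7))*conj(1) + 1*(exp(4*I*pi/7))*conj(1)
  = (1) + (exp(-4*I*pi/7)) + (exp(6*I*pi/7)) + (exp(2*I*pi/7)) + (exp(-2*I*pi/7)) + (exp(-6*I*pi/7)) + (exp(4*I*pi/7))
  = 0.
(Exp terms are combined using exp(i*s)*conj(exp(i*t)) = exp(i*(s-t)), and sums of them are collapsed using the identity that for every m > 1 the m distinct m-th roots of unity sum to 0, e.g. 1 + exp(2*I*pi/3) + exp(-2*I*pi/3) = 0.)
Dividing by |G| = 7 gives 0/7 = 0, matching the row-orthogonality relation <chi_5, chi_0> = [chi_5 = chi_0].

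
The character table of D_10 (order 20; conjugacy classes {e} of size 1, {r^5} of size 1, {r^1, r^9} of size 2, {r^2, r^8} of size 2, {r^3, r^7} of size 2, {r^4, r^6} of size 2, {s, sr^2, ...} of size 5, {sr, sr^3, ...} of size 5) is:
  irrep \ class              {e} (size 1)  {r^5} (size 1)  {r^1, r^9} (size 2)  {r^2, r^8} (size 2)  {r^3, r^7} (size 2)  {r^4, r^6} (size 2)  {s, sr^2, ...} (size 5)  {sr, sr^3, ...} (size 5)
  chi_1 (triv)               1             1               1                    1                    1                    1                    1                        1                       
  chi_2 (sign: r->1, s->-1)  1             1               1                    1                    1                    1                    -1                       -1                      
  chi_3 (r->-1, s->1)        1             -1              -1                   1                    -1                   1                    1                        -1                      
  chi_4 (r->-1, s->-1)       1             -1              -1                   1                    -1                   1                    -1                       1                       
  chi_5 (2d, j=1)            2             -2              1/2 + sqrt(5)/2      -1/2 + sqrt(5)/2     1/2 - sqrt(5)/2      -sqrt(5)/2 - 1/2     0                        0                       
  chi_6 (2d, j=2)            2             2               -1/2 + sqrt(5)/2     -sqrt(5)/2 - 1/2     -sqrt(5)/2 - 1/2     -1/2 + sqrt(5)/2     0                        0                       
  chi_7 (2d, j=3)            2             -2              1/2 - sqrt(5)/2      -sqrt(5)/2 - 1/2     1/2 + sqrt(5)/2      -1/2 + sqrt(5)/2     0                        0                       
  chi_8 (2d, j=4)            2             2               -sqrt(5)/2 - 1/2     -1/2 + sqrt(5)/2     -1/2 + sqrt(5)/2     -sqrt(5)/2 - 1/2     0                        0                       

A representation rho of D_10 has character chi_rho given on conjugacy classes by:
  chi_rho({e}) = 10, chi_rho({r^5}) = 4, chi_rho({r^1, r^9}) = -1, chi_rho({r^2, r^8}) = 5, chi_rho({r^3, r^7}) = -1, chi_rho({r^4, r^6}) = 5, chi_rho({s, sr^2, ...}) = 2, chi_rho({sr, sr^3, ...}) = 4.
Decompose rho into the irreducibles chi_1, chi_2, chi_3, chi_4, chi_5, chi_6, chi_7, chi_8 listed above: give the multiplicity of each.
Multiplicities: chi_1: 3, chi_2: 0, chi_3: 1, chi_4: 2, chi_5: 0, chi_6: 1, chi_7: 0, chi_8: 1.

Solution. Use <chi_rho, chi> = (1/|G|) sum_C |C| * chi_rho(C) * conj(chi(C)) with |G| = 20 for each irreducible chi in the table:
  <chi_rho, chi_1> = (1/20)[1*(10)*conj(1) + 1*(4)*conj(1) + 2*(-1)*conj(1) + 2*(5)*conj(1) + 2*(-1)*conj(1) + 2*(5)*conj(1) + 5*(2)*conj(1) + 5*(4)*conj(1)]
      = (1/20)[(10) + (4) + (-2) + (10) + (-2) + (10) + (10) + (20)] = 60/20 = 3
  <chi_rho, chi_2> = (1/20)[1*(10)*conj(1) + 1*(4)*conj(1) + 2*(-1)*conj(1) + 2*(5)*conj(1) + 2*(-1)*conj(1) + 2*(5)*conj(1) + 5*(2)*conj(-1) + 5*(4)*conj(-1)]
      = (1/20)[(10) + (4) + (-2) + (10) + (-2) + (10) + (-10) + (-20)] = 0/20 = 0
  <chi_rho, chi_3> = (1/20)[1*(10)*conj(1) + 1*(4)*conj(-1) + 2*(-1)*conj(-1) + 2*(5)*conj(1) + 2*(-1)*conj(-1) + 2*(5)*conj(1) + 5*(2)*conj(1) + 5*(4)*conj(-1)]
      = (1/20)[(10) + (-4) + (2) + (10) + (2) + (10) + (10) + (-20)] = 20/20 = 1
  <chi_rho, chi_4> = (1/20)[1*(10)*conj(1) + 1*(4)*conj(-1) + 2*(-1)*conj(-1) + 2*(5)*conj(1) + 2*(-1)*conj(-1) + 2*(5)*conj(1) + 5*(2)*conj(-1) + 5*(4)*conj(1)]
      = (1/20)[(10) + (-4) + (2) + (10) + (2) + (10) + (-10) + (20)] = 40/20 = 2
  <chi_rho, chi_5> = (1/20)[1*(10)*conj(2) + 1*(4)*conj(-2) + 2*(-1)*conj(1/2 + sqrt(5)/2) + 2*(5)*conj(-1/2 + sqrt(5)/2) + 2*(-1)*conj(1/2 - sqrt(5)/2) + 2*(5)*conj(-sqrt(5)/2 - 1/2) + 5*(2)*conj(0) + 5*(4)*conj(0)]
      = (1/20)[(20) + (-8) + (-sqrt(5) - 1) + (-5 + 5*sqrt(5)) + (-1 + sqrt(5)) + (-5*sqrt(5) - 5) + (0) + (0)] = 0/20 = 0
  <chi_rho, chi_6> = (1/20)[1*(10)*conj(2) + 1*(4)*conj(2) + 2*(-1)*conj(-1/2 + sqrt(5)/2) + 2*(5)*conj(-sqrt(5)/2 - 1/2) + 2*(-1)*conj(-sqrt(5)/2 - 1/2) + 2*(5)*conj(-1/2 + sqrt(5)/2) + 5*(2)*conj(0) + 5*(4)*conj(0)]
      = (1/20)[(20) + (8) + (1 - sqrt(5)) + (-5*sqrt(5) - 5) + (1 + sqrt(5)) + (-5 + 5*sqrt(5)) + (0) + (0)] = 20/20 = 1
  <chi_rho, chi_7> = (1/20)[1*(10)*conj(2) + 1*(4)*conj(-2) + 2*(-1)*conj(1/2 - sqrt(5)/2) + 2*(5)*conj(-sqrt(5)/2 - 1/2) + 2*(-1)*conj(1/2 + sqrt(5)/2) + 2*(5)*conj(-1/2 + sqrt(5)/2) + 5*(2)*conj(0) + 5*(4)*conj(0)]
      = (1/20)[(20) + (-8) + (-1 + sqrt(5)) + (-5*sqrt(5) - 5) + (-sqrt(5) - 1) + (-5 + 5*sqrt(5)) + (0) + (0)] = 0/20 = 0
  <chi_rho, chi_8> = (1/20)[1*(10)*conj(2) + 1*(4)*conj(2) + 2*(-1)*conj(-sqrt(5)/2 - 1/2) + 2*(5)*conj(-1/2 + sqrt(5)/2) + 2*(-1)*conj(-1/2 + sqrt(5)/2) + 2*(5)*conj(-sqrt(5)/2 - 1/2) + 5*(2)*conj(0) + 5*(4)*conj(0)]
      = (1/20)[(20) + (8) + (1 + sqrt(5)) + (-5 + 5*sqrt(5)) + (1 - sqrt(5)) + (-5*sqrt(5) - 5) + (0) + (0)] = 20/20 = 1
Dimension check: dim(rho) = sum (mult * dim) = 3*1 + 0*1 + 1*1 + 2*1 + 0*2 + 1*2 + 0*2 + 1*2 = 10 = chi_rho(e) = 10.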